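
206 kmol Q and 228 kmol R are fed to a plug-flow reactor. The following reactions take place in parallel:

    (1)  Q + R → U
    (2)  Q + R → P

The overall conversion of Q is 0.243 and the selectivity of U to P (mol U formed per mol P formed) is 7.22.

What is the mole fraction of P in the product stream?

0.0159

Conversion of Q: Q consumed = 0.243 × 206 = 50.06 kmol = 1ξ₁ + 1ξ₂.
Selectivity: 1ξ₁ / (1ξ₂) = 7.22 → ξ₁ = 7.22 ξ₂.
Substitute: (1·7.22 + 1) ξ₂ = 50.06 → ξ₂ = 6.09 kmol, ξ₁ = 43.97 kmol.
Outlet amounts (n = n₀ + Σ ν·ξ):
  Q: 206 − 1(43.97) − 1(6.09) = 155.9
  R: 228 − 1(43.97) − 1(6.09) = 177.9
  U: 0 + 1(43.97) = 43.97
  P: 0 + 1(6.09) = 6.09
Total out = 383.9 kmol; y_P = 6.09 / 383.9 = 0.01586.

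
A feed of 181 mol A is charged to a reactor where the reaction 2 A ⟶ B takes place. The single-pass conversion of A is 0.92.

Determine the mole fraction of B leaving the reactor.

0.852

A reacted = 0.92 × 181 = 166.5 mol; ν_A = −2, so ξ = 166.5/2 = 83.26 mol.
Outlet amounts (n = n₀ + ν ξ):
  A: 181 − 2(83.26) = 14.48
  B: 0 + 1(83.26) = 83.26
Total out = 97.74 mol; y_B = 83.26 / 97.74 = 0.8519.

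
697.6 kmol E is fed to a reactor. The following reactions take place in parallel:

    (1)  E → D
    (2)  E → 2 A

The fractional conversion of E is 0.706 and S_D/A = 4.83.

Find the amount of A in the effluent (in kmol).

Conversion of E: E consumed = 0.706 × 697.6 = 492.5 kmol = 1ξ₁ + 1ξ₂.
Selectivity: 1ξ₁ / (2ξ₂) = 4.83 → ξ₁ = 9.66 ξ₂.
Substitute: (1·9.66 + 1) ξ₂ = 492.5 → ξ₂ = 46.2 kmol, ξ₁ = 446.3 kmol.
Outlet amounts (n = n₀ + Σ ν·ξ):
  E: 697.6 − 1(446.3) − 1(46.2) = 205.1
  D: 0 + 1(446.3) = 446.3
  A: 0 + 2(46.2) = 92.4

92.4 kmol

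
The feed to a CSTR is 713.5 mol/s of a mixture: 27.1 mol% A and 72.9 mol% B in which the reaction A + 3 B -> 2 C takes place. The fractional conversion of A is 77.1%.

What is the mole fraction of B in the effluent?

0.176

A reacted = 0.771 × 193.4 = 149.1 mol/s; ν_A = −1, so ξ = 149.1/1 = 149.1 mol/s.
Outlet amounts (n = n₀ + ν ξ):
  A: 193.4 − 1(149.1) = 44.28
  B: 520.1 − 3(149.1) = 72.9
  C: 0 + 2(149.1) = 298.2
Total out = 415.3 mol/s; y_B = 72.9 / 415.3 = 0.1755.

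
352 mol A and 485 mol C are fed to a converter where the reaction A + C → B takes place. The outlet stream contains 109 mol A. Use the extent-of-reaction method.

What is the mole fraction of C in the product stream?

0.407

For A: n = n₀ − 1ξ → 109 = 352 − 1ξ, giving ξ = 243 mol.
Outlet amounts (n = n₀ + ν ξ):
  A: 352 − 1(243) = 109
  C: 485 − 1(243) = 242
  B: 0 + 1(243) = 243
Total out = 594 mol; y_C = 242 / 594 = 0.4074.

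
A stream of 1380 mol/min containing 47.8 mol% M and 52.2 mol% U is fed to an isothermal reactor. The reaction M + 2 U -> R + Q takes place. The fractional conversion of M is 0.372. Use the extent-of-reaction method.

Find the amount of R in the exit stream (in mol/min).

245 mol/min

M reacted = 0.372 × 659.6 = 245.4 mol/min; ν_M = −1, so ξ = 245.4/1 = 245.4 mol/min.
Outlet amounts (n = n₀ + ν ξ):
  M: 659.6 − 1(245.4) = 414.3
  U: 720.4 − 2(245.4) = 229.6
  R: 0 + 1(245.4) = 245.4
  Q: 0 + 1(245.4) = 245.4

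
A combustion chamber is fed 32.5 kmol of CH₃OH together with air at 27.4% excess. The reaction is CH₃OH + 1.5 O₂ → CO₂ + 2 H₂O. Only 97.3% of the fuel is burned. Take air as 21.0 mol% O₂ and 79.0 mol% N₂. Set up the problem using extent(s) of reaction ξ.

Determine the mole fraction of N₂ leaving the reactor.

Stoichiometric O₂ = 1.5 × 32.5 = 48.75 kmol; O₂ fed = 48.75 × 1.274 = 62.11 kmol.
N₂ fed = 62.11 × 79/21 = 233.6 kmol.
Fuel reacted = 0.973 × 32.5 → ξ = 31.62 kmol.
Outlet (n = n₀ + ν ξ):
  CH₃OH: 32.5 − 1(31.62) = 0.8775
  O₂: 62.11 − 1.5(31.62) = 14.67
  N₂: 233.6 (inert)
  CO₂: 0 + 1(31.62) = 31.62
  H₂O: 0 + 2(31.62) = 63.24
Total out = 344.1 kmol; y_N₂ = 233.6 / 344.1 = 0.6791.

0.679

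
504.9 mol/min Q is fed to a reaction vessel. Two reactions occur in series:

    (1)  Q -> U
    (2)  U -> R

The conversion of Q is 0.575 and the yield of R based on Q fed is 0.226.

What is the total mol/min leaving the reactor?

505 mol/min

Conversion of Q: Q consumed = 1ξ₁ = 0.575 × 504.9 → ξ₁ = 290.3 mol/min.
Yield of R: 1ξ₂ / 504.9 = 0.226 → ξ₂ = 114.1 mol/min.
Outlet amounts (n = n₀ + Σ ν·ξ):
  Q: 504.9 − 1(290.3) = 214.6
  U: 0 + 1(290.3) − 1(114.1) = 176.2
  R: 0 + 1(114.1) = 114.1
Total out = 214.6 + 176.2 + 114.1 = 504.9 mol/min.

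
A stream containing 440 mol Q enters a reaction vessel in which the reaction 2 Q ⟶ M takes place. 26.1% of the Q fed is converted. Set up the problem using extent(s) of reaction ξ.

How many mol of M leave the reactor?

Q reacted = 0.261 × 440 = 114.8 mol; ν_Q = −2, so ξ = 114.8/2 = 57.42 mol.
Outlet amounts (n = n₀ + ν ξ):
  Q: 440 − 2(57.42) = 325.2
  M: 0 + 1(57.42) = 57.42

57.4 mol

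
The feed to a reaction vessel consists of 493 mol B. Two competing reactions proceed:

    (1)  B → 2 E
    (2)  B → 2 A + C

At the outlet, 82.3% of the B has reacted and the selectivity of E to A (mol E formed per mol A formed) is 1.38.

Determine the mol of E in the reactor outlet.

471 mol

Conversion of B: B consumed = 0.823 × 493 = 405.7 mol = 1ξ₁ + 1ξ₂.
Selectivity: 2ξ₁ / (2ξ₂) = 1.38 → ξ₁ = 1.38 ξ₂.
Substitute: (1·1.38 + 1) ξ₂ = 405.7 → ξ₂ = 170.5 mol, ξ₁ = 235.3 mol.
Outlet amounts (n = n₀ + Σ ν·ξ):
  B: 493 − 1(235.3) − 1(170.5) = 87.26
  E: 0 + 2(235.3) = 470.5
  A: 0 + 2(170.5) = 341
  C: 0 + 1(170.5) = 170.5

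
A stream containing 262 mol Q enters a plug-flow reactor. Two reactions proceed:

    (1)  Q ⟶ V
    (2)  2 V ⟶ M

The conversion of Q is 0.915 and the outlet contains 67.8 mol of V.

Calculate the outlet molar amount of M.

Conversion of Q: Q consumed = 1ξ₁ = 0.915 × 262 → ξ₁ = 239.7 mol.
V balance: n_V = 0 + 1ξ₁ − 2ξ₂ = 67.8 → ξ₂ = (1·239.7 − 67.8)/2 = 85.97 mol.
Outlet amounts (n = n₀ + Σ ν·ξ):
  Q: 262 − 1(239.7) = 22.27
  V: 0 + 1(239.7) − 2(85.97) = 67.8
  M: 0 + 1(85.97) = 85.97

86 mol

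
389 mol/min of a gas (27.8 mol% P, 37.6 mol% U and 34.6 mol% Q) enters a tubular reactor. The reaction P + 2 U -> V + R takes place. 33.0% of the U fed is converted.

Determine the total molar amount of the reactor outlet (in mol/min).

365 mol/min

U reacted = 0.33 × 146.3 = 48.27 mol/min; ν_U = −2, so ξ = 48.27/2 = 24.13 mol/min.
Outlet amounts (n = n₀ + ν ξ):
  P: 108.1 − 1(24.13) = 84.01
  U: 146.3 − 2(24.13) = 98
  V: 0 + 1(24.13) = 24.13
  R: 0 + 1(24.13) = 24.13
  Q: 134.6 (inert)
Total out = 84.01 + 98 + 24.13 + 24.13 + 134.6 = 364.9 mol/min.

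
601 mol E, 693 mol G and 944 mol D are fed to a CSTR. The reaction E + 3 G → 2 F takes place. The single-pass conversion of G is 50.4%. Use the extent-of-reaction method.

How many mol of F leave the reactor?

G reacted = 0.504 × 693 = 349.3 mol; ν_G = −3, so ξ = 349.3/3 = 116.4 mol.
Outlet amounts (n = n₀ + ν ξ):
  E: 601 − 1(116.4) = 484.6
  G: 693 − 3(116.4) = 343.7
  F: 0 + 2(116.4) = 232.8
  D: 944 (inert)

233 mol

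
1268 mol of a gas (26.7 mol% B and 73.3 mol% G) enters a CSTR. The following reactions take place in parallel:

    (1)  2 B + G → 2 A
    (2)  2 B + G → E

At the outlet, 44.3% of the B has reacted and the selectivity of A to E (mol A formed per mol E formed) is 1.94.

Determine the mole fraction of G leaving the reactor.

0.74

Conversion of B: B consumed = 0.443 × 338.6 = 150 mol = 2ξ₁ + 2ξ₂.
Selectivity: 2ξ₁ / (1ξ₂) = 1.94 → ξ₁ = 0.97 ξ₂.
Substitute: (2·0.97 + 2) ξ₂ = 150 → ξ₂ = 38.07 mol, ξ₁ = 36.92 mol.
Outlet amounts (n = n₀ + Σ ν·ξ):
  B: 338.6 − 2(36.92) − 2(38.07) = 188.6
  G: 929.4 − 1(36.92) − 1(38.07) = 854.5
  A: 0 + 2(36.92) = 73.85
  E: 0 + 1(38.07) = 38.07
Total out = 1155 mol; y_G = 854.5 / 1155 = 0.7398.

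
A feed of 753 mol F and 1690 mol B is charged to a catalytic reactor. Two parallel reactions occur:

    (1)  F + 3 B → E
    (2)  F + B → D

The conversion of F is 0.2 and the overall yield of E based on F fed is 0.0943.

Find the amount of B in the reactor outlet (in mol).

1400 mol

Yield of E: 1ξ₁ / 753 = 0.0943 → ξ₁ = 71.01 mol.
Conversion of F: 1ξ₁ + 1ξ₂ = 0.2 × 753 = 150.6 → ξ₂ = 79.59 mol.
Outlet amounts (n = n₀ + Σ ν·ξ):
  F: 753 − 1(71.01) − 1(79.59) = 602.4
  B: 1690 − 3(71.01) − 1(79.59) = 1397
  E: 0 + 1(71.01) = 71.01
  D: 0 + 1(79.59) = 79.59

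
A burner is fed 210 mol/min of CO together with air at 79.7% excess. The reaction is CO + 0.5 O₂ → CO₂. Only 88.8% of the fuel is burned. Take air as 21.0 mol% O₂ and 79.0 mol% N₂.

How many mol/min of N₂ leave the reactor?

Stoichiometric O₂ = 0.5 × 210 = 105 mol/min; O₂ fed = 105 × 1.797 = 188.7 mol/min.
N₂ fed = 188.7 × 79/21 = 709.8 mol/min.
Fuel reacted = 0.888 × 210 → ξ = 186.5 mol/min.
Outlet (n = n₀ + ν ξ):
  CO: 210 − 1(186.5) = 23.52
  O₂: 188.7 − 0.5(186.5) = 95.45
  N₂: 709.8 (inert)
  CO₂: 0 + 1(186.5) = 186.5

710 mol/min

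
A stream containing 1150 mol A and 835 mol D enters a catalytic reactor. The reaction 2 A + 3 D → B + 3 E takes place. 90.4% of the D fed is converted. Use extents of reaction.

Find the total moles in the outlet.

D reacted = 0.904 × 835 = 754.8 mol; ν_D = −3, so ξ = 754.8/3 = 251.6 mol.
Outlet amounts (n = n₀ + ν ξ):
  A: 1150 − 2(251.6) = 646.8
  D: 835 − 3(251.6) = 80.16
  B: 0 + 1(251.6) = 251.6
  E: 0 + 3(251.6) = 754.8
Total out = 646.8 + 80.16 + 251.6 + 754.8 = 1733 mol.

1730 mol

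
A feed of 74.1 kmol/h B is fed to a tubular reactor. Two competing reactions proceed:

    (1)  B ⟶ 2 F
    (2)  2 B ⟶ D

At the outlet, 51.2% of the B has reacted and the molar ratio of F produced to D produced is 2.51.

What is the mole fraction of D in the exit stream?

Conversion of B: B consumed = 0.512 × 74.1 = 37.94 kmol/h = 1ξ₁ + 2ξ₂.
Selectivity: 2ξ₁ / (1ξ₂) = 2.51 → ξ₁ = 1.255 ξ₂.
Substitute: (1·1.255 + 2) ξ₂ = 37.94 → ξ₂ = 11.66 kmol/h, ξ₁ = 14.63 kmol/h.
Outlet amounts (n = n₀ + Σ ν·ξ):
  B: 74.1 − 1(14.63) − 2(11.66) = 36.16
  F: 0 + 2(14.63) = 29.26
  D: 0 + 1(11.66) = 11.66
Total out = 77.07 kmol/h; y_D = 11.66 / 77.07 = 0.1512.

0.151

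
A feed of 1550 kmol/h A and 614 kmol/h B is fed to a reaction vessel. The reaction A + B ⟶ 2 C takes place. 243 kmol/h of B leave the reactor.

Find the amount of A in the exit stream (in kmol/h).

For B: n = n₀ − 1ξ → 243 = 614 − 1ξ, giving ξ = 371 kmol/h.
Outlet amounts (n = n₀ + ν ξ):
  A: 1550 − 1(371) = 1179
  B: 614 − 1(371) = 243
  C: 0 + 2(371) = 742

1180 kmol/h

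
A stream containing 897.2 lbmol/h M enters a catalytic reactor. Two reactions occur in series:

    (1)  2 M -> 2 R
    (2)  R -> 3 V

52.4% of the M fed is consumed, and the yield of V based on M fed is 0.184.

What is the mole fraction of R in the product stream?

Conversion of M: M consumed = 2ξ₁ = 0.524 × 897.2 → ξ₁ = 235.1 lbmol/h.
Yield of V: 3ξ₂ / 897.2 = 0.184 → ξ₂ = 55.03 lbmol/h.
Outlet amounts (n = n₀ + Σ ν·ξ):
  M: 897.2 − 2(235.1) = 427.1
  R: 0 + 2(235.1) − 1(55.03) = 415.1
  V: 0 + 3(55.03) = 165.1
Total out = 1007 lbmol/h; y_R = 415.1 / 1007 = 0.4121.

0.412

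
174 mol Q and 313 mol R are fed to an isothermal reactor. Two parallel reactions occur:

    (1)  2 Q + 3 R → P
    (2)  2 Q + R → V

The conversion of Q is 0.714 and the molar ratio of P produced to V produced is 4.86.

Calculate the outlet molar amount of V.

10.6 mol

Conversion of Q: Q consumed = 0.714 × 174 = 124.2 mol = 2ξ₁ + 2ξ₂.
Selectivity: 1ξ₁ / (1ξ₂) = 4.86 → ξ₁ = 4.86 ξ₂.
Substitute: (2·4.86 + 2) ξ₂ = 124.2 → ξ₂ = 10.6 mol, ξ₁ = 51.52 mol.
Outlet amounts (n = n₀ + Σ ν·ξ):
  Q: 174 − 2(51.52) − 2(10.6) = 49.76
  R: 313 − 3(51.52) − 1(10.6) = 147.8
  P: 0 + 1(51.52) = 51.52
  V: 0 + 1(10.6) = 10.6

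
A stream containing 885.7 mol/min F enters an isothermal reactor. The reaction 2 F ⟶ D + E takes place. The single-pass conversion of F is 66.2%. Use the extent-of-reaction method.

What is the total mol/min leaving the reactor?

886 mol/min

F reacted = 0.662 × 885.7 = 586.3 mol/min; ν_F = −2, so ξ = 586.3/2 = 293.2 mol/min.
Outlet amounts (n = n₀ + ν ξ):
  F: 885.7 − 2(293.2) = 299.4
  D: 0 + 1(293.2) = 293.2
  E: 0 + 1(293.2) = 293.2
Total out = 299.4 + 293.2 + 293.2 = 885.7 mol/min.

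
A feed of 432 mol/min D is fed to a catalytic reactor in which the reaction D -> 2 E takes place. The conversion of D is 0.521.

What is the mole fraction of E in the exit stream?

D reacted = 0.521 × 432 = 225.1 mol/min; ν_D = −1, so ξ = 225.1/1 = 225.1 mol/min.
Outlet amounts (n = n₀ + ν ξ):
  D: 432 − 1(225.1) = 206.9
  E: 0 + 2(225.1) = 450.1
Total out = 657.1 mol/min; y_E = 450.1 / 657.1 = 0.6851.

0.685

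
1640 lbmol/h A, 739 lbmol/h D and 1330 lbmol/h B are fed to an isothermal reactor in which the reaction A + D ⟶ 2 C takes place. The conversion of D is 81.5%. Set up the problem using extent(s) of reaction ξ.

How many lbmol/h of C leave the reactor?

1200 lbmol/h

D reacted = 0.815 × 739 = 602.3 lbmol/h; ν_D = −1, so ξ = 602.3/1 = 602.3 lbmol/h.
Outlet amounts (n = n₀ + ν ξ):
  A: 1640 − 1(602.3) = 1038
  D: 739 − 1(602.3) = 136.7
  C: 0 + 2(602.3) = 1205
  B: 1330 (inert)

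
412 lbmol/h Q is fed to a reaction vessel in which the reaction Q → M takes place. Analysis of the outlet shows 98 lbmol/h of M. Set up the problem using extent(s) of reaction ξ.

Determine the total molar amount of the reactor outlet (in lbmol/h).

412 lbmol/h

For M: n = n₀ + 1ξ → 98 = 0 + 1ξ, giving ξ = 98 lbmol/h.
Outlet amounts (n = n₀ + ν ξ):
  Q: 412 − 1(98) = 314
  M: 0 + 1(98) = 98
Total out = 314 + 98 = 412 lbmol/h.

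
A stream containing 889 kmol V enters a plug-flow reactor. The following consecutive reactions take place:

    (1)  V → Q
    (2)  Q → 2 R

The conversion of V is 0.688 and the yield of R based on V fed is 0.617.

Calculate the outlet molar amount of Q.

Conversion of V: V consumed = 1ξ₁ = 0.688 × 889 → ξ₁ = 611.6 kmol.
Yield of R: 2ξ₂ / 889 = 0.617 → ξ₂ = 274.3 kmol.
Outlet amounts (n = n₀ + Σ ν·ξ):
  V: 889 − 1(611.6) = 277.4
  Q: 0 + 1(611.6) − 1(274.3) = 337.4
  R: 0 + 2(274.3) = 548.5

337 kmol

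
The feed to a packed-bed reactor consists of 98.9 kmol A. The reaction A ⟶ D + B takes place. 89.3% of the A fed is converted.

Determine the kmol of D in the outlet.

88.3 kmol

A reacted = 0.893 × 98.9 = 88.32 kmol; ν_A = −1, so ξ = 88.32/1 = 88.32 kmol.
Outlet amounts (n = n₀ + ν ξ):
  A: 98.9 − 1(88.32) = 10.58
  D: 0 + 1(88.32) = 88.32
  B: 0 + 1(88.32) = 88.32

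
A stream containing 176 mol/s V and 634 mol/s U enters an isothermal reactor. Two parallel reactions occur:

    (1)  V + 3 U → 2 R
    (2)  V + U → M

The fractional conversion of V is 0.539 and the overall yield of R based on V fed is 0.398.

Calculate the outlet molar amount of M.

59.8 mol/s

Yield of R: 2ξ₁ / 176 = 0.398 → ξ₁ = 35.02 mol/s.
Conversion of V: 1ξ₁ + 1ξ₂ = 0.539 × 176 = 94.86 → ξ₂ = 59.84 mol/s.
Outlet amounts (n = n₀ + Σ ν·ξ):
  V: 176 − 1(35.02) − 1(59.84) = 81.14
  U: 634 − 3(35.02) − 1(59.84) = 469.1
  R: 0 + 2(35.02) = 70.05
  M: 0 + 1(59.84) = 59.84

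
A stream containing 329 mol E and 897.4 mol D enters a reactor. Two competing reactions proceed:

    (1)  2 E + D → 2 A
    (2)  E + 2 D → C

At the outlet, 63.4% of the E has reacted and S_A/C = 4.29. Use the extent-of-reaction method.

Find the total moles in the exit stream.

1060 mol

Conversion of E: E consumed = 0.634 × 329 = 208.6 mol = 2ξ₁ + 1ξ₂.
Selectivity: 2ξ₁ / (1ξ₂) = 4.29 → ξ₁ = 2.145 ξ₂.
Substitute: (2·2.145 + 1) ξ₂ = 208.6 → ξ₂ = 39.43 mol, ξ₁ = 84.58 mol.
Outlet amounts (n = n₀ + Σ ν·ξ):
  E: 329 − 2(84.58) − 1(39.43) = 120.4
  D: 897.4 − 1(84.58) − 2(39.43) = 734
  A: 0 + 2(84.58) = 169.2
  C: 0 + 1(39.43) = 39.43
Total out = 120.4 + 734 + 169.2 + 39.43 = 1063 mol.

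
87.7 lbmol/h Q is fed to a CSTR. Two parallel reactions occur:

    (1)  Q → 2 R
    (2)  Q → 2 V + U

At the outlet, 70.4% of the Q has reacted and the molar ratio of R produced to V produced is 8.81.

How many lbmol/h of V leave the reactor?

Conversion of Q: Q consumed = 0.704 × 87.7 = 61.74 lbmol/h = 1ξ₁ + 1ξ₂.
Selectivity: 2ξ₁ / (2ξ₂) = 8.81 → ξ₁ = 8.81 ξ₂.
Substitute: (1·8.81 + 1) ξ₂ = 61.74 → ξ₂ = 6.294 lbmol/h, ξ₁ = 55.45 lbmol/h.
Outlet amounts (n = n₀ + Σ ν·ξ):
  Q: 87.7 − 1(55.45) − 1(6.294) = 25.96
  R: 0 + 2(55.45) = 110.9
  V: 0 + 2(6.294) = 12.59
  U: 0 + 1(6.294) = 6.294

12.6 lbmol/h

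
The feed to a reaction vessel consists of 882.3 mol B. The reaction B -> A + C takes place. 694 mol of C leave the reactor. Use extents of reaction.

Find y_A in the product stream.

0.44

For C: n = n₀ + 1ξ → 694 = 0 + 1ξ, giving ξ = 694 mol.
Outlet amounts (n = n₀ + ν ξ):
  B: 882.3 − 1(694) = 188.3
  A: 0 + 1(694) = 694
  C: 0 + 1(694) = 694
Total out = 1576 mol; y_A = 694 / 1576 = 0.4403.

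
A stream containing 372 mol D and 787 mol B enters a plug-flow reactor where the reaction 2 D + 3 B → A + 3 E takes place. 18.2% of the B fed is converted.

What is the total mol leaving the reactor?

1110 mol

B reacted = 0.182 × 787 = 143.2 mol; ν_B = −3, so ξ = 143.2/3 = 47.74 mol.
Outlet amounts (n = n₀ + ν ξ):
  D: 372 − 2(47.74) = 276.5
  B: 787 − 3(47.74) = 643.8
  A: 0 + 1(47.74) = 47.74
  E: 0 + 3(47.74) = 143.2
Total out = 276.5 + 643.8 + 47.74 + 143.2 = 1111 mol.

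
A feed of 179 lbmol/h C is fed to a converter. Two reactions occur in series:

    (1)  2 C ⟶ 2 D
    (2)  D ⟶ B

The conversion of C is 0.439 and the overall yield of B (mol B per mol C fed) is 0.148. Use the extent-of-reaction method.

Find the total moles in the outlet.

179 lbmol/h

Conversion of C: C consumed = 2ξ₁ = 0.439 × 179 → ξ₁ = 39.29 lbmol/h.
Yield of B: 1ξ₂ / 179 = 0.148 → ξ₂ = 26.49 lbmol/h.
Outlet amounts (n = n₀ + Σ ν·ξ):
  C: 179 − 2(39.29) = 100.4
  D: 0 + 2(39.29) − 1(26.49) = 52.09
  B: 0 + 1(26.49) = 26.49
Total out = 100.4 + 52.09 + 26.49 = 179 lbmol/h.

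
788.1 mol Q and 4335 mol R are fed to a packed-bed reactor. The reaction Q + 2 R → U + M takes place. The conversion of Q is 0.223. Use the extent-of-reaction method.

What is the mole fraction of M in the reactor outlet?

Q reacted = 0.223 × 788.1 = 175.7 mol; ν_Q = −1, so ξ = 175.7/1 = 175.7 mol.
Outlet amounts (n = n₀ + ν ξ):
  Q: 788.1 − 1(175.7) = 612.4
  R: 4335 − 2(175.7) = 3984
  U: 0 + 1(175.7) = 175.7
  M: 0 + 1(175.7) = 175.7
Total out = 4947 mol; y_M = 175.7 / 4947 = 0.03552.

0.0355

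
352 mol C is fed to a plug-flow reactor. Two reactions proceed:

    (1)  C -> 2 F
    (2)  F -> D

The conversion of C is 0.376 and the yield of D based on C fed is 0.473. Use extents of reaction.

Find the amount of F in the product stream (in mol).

98.2 mol

Conversion of C: C consumed = 1ξ₁ = 0.376 × 352 → ξ₁ = 132.4 mol.
Yield of D: 1ξ₂ / 352 = 0.473 → ξ₂ = 166.5 mol.
Outlet amounts (n = n₀ + Σ ν·ξ):
  C: 352 − 1(132.4) = 219.6
  F: 0 + 2(132.4) − 1(166.5) = 98.21
  D: 0 + 1(166.5) = 166.5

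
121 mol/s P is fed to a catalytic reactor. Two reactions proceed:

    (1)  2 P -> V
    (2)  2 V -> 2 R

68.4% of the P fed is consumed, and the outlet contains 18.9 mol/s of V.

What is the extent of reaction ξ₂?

Conversion of P: P consumed = 2ξ₁ = 0.684 × 121 → ξ₁ = 41.38 mol/s.
V balance: n_V = 0 + 1ξ₁ − 2ξ₂ = 18.9 → ξ₂ = (1·41.38 − 18.9)/2 = 11.24 mol/s.
Outlet amounts (n = n₀ + Σ ν·ξ):
  P: 121 − 2(41.38) = 38.24
  V: 0 + 1(41.38) − 2(11.24) = 18.9
  R: 0 + 2(11.24) = 22.48

ξ₂ = 11.2 mol/s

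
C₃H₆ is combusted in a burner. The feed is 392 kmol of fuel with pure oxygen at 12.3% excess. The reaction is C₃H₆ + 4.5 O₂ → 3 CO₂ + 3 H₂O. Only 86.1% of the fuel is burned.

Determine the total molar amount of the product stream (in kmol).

2540 kmol

Stoichiometric O₂ = 4.5 × 392 = 1764 kmol; O₂ fed = 1764 × 1.123 = 1981 kmol.
Fuel reacted = 0.861 × 392 → ξ = 337.5 kmol.
Outlet (n = n₀ + ν ξ):
  C₃H₆: 392 − 1(337.5) = 54.49
  O₂: 1981 − 4.5(337.5) = 462.2
  CO₂: 0 + 3(337.5) = 1013
  H₂O: 0 + 3(337.5) = 1013
Total out = 54.49 + 462.2 + 1013 + 1013 = 2542 kmol.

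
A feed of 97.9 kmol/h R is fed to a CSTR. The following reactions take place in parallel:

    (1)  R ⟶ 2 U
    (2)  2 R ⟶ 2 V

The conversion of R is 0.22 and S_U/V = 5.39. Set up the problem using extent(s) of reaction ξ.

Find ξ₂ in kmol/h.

Conversion of R: R consumed = 0.22 × 97.9 = 21.54 kmol/h = 1ξ₁ + 2ξ₂.
Selectivity: 2ξ₁ / (2ξ₂) = 5.39 → ξ₁ = 5.39 ξ₂.
Substitute: (1·5.39 + 2) ξ₂ = 21.54 → ξ₂ = 2.914 kmol/h, ξ₁ = 15.71 kmol/h.
Outlet amounts (n = n₀ + Σ ν·ξ):
  R: 97.9 − 1(15.71) − 2(2.914) = 76.36
  U: 0 + 2(15.71) = 31.42
  V: 0 + 2(2.914) = 5.829

ξ₂ = 2.91 kmol/h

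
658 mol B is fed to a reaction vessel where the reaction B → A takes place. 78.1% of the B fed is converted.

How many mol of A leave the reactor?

514 mol

B reacted = 0.781 × 658 = 513.9 mol; ν_B = −1, so ξ = 513.9/1 = 513.9 mol.
Outlet amounts (n = n₀ + ν ξ):
  B: 658 − 1(513.9) = 144.1
  A: 0 + 1(513.9) = 513.9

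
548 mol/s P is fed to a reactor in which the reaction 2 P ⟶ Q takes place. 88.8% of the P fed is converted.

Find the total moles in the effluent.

P reacted = 0.888 × 548 = 486.6 mol/s; ν_P = −2, so ξ = 486.6/2 = 243.3 mol/s.
Outlet amounts (n = n₀ + ν ξ):
  P: 548 − 2(243.3) = 61.38
  Q: 0 + 1(243.3) = 243.3
Total out = 61.38 + 243.3 = 304.7 mol/s.

305 mol/s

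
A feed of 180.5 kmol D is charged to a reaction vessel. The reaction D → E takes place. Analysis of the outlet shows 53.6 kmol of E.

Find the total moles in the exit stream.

180 kmol

For E: n = n₀ + 1ξ → 53.6 = 0 + 1ξ, giving ξ = 53.6 kmol.
Outlet amounts (n = n₀ + ν ξ):
  D: 180.5 − 1(53.6) = 126.9
  E: 0 + 1(53.6) = 53.6
Total out = 126.9 + 53.6 = 180.5 kmol.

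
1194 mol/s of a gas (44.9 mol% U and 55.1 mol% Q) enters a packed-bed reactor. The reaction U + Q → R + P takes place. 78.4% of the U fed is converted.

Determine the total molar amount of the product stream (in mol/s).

1190 mol/s

U reacted = 0.784 × 536.1 = 420.3 mol/s; ν_U = −1, so ξ = 420.3/1 = 420.3 mol/s.
Outlet amounts (n = n₀ + ν ξ):
  U: 536.1 − 1(420.3) = 115.8
  Q: 657.9 − 1(420.3) = 237.6
  R: 0 + 1(420.3) = 420.3
  P: 0 + 1(420.3) = 420.3
Total out = 115.8 + 237.6 + 420.3 + 420.3 = 1194 mol/s.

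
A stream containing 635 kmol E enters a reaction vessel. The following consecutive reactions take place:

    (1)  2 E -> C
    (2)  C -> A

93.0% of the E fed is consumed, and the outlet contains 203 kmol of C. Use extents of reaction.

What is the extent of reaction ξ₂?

Conversion of E: E consumed = 2ξ₁ = 0.93 × 635 → ξ₁ = 295.3 kmol.
C balance: n_C = 0 + 1ξ₁ − 1ξ₂ = 203 → ξ₂ = (1·295.3 − 203)/1 = 92.28 kmol.
Outlet amounts (n = n₀ + Σ ν·ξ):
  E: 635 − 2(295.3) = 44.45
  C: 0 + 1(295.3) − 1(92.28) = 203
  A: 0 + 1(92.28) = 92.28

ξ₂ = 92.3 kmol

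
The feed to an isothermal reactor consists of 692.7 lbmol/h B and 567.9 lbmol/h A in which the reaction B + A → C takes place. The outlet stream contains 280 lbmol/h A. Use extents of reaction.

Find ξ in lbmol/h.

For A: n = n₀ − 1ξ → 280 = 567.9 − 1ξ, giving ξ = 287.9 lbmol/h.
Outlet amounts (n = n₀ + ν ξ):
  B: 692.7 − 1(287.9) = 404.8
  A: 567.9 − 1(287.9) = 280
  C: 0 + 1(287.9) = 287.9

ξ = 288 lbmol/h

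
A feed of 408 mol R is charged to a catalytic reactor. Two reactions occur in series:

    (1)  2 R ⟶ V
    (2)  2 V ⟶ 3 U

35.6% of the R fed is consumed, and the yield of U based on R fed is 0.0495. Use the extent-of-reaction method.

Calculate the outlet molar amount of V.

Conversion of R: R consumed = 2ξ₁ = 0.356 × 408 → ξ₁ = 72.62 mol.
Yield of U: 3ξ₂ / 408 = 0.0495 → ξ₂ = 6.732 mol.
Outlet amounts (n = n₀ + Σ ν·ξ):
  R: 408 − 2(72.62) = 262.8
  V: 0 + 1(72.62) − 2(6.732) = 59.16
  U: 0 + 3(6.732) = 20.2

59.2 mol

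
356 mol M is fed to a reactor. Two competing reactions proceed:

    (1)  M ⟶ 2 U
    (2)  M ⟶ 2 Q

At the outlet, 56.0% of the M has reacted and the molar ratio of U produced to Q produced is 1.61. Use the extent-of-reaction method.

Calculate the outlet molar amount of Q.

153 mol

Conversion of M: M consumed = 0.56 × 356 = 199.4 mol = 1ξ₁ + 1ξ₂.
Selectivity: 2ξ₁ / (2ξ₂) = 1.61 → ξ₁ = 1.61 ξ₂.
Substitute: (1·1.61 + 1) ξ₂ = 199.4 → ξ₂ = 76.38 mol, ξ₁ = 123 mol.
Outlet amounts (n = n₀ + Σ ν·ξ):
  M: 356 − 1(123) − 1(76.38) = 156.6
  U: 0 + 2(123) = 246
  Q: 0 + 2(76.38) = 152.8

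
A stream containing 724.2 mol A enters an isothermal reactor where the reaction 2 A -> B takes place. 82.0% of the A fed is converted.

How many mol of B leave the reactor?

A reacted = 0.82 × 724.2 = 593.8 mol; ν_A = −2, so ξ = 593.8/2 = 296.9 mol.
Outlet amounts (n = n₀ + ν ξ):
  A: 724.2 − 2(296.9) = 130.4
  B: 0 + 1(296.9) = 296.9

297 mol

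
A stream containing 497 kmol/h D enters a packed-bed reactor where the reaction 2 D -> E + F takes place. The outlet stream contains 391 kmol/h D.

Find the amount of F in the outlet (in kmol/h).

53 kmol/h

For D: n = n₀ − 2ξ → 391 = 497 − 2ξ, giving ξ = 53 kmol/h.
Outlet amounts (n = n₀ + ν ξ):
  D: 497 − 2(53) = 391
  E: 0 + 1(53) = 53
  F: 0 + 1(53) = 53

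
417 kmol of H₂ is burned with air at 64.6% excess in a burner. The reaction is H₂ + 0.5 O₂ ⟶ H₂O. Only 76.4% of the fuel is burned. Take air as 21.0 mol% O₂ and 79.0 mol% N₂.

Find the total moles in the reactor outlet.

1890 kmol

Stoichiometric O₂ = 0.5 × 417 = 208.5 kmol; O₂ fed = 208.5 × 1.646 = 343.2 kmol.
N₂ fed = 343.2 × 79/21 = 1291 kmol.
Fuel reacted = 0.764 × 417 → ξ = 318.6 kmol.
Outlet (n = n₀ + ν ξ):
  H₂: 417 − 1(318.6) = 98.41
  O₂: 343.2 − 0.5(318.6) = 183.9
  N₂: 1291 (inert)
  H₂O: 0 + 1(318.6) = 318.6
Total out = 98.41 + 183.9 + 1291 + 318.6 = 1892 kmol.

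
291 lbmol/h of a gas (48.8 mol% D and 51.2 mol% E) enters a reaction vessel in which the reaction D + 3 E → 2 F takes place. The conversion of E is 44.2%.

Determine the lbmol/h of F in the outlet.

43.9 lbmol/h

E reacted = 0.442 × 149 = 65.85 lbmol/h; ν_E = −3, so ξ = 65.85/3 = 21.95 lbmol/h.
Outlet amounts (n = n₀ + ν ξ):
  D: 142 − 1(21.95) = 120.1
  E: 149 − 3(21.95) = 83.14
  F: 0 + 2(21.95) = 43.9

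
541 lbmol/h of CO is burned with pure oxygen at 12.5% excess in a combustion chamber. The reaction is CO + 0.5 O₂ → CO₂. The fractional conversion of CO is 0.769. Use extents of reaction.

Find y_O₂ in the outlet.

0.151

Stoichiometric O₂ = 0.5 × 541 = 270.5 lbmol/h; O₂ fed = 270.5 × 1.125 = 304.3 lbmol/h.
Fuel reacted = 0.769 × 541 → ξ = 416 lbmol/h.
Outlet (n = n₀ + ν ξ):
  CO: 541 − 1(416) = 125
  O₂: 304.3 − 0.5(416) = 96.3
  CO₂: 0 + 1(416) = 416
Total out = 637.3 lbmol/h; y_O₂ = 96.3 / 637.3 = 0.1511.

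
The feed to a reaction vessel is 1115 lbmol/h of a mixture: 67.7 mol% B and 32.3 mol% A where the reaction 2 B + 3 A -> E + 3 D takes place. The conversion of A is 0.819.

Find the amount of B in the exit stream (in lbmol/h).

A reacted = 0.819 × 360.1 = 295 lbmol/h; ν_A = −3, so ξ = 295/3 = 98.32 lbmol/h.
Outlet amounts (n = n₀ + ν ξ):
  B: 754.9 − 2(98.32) = 558.2
  A: 360.1 − 3(98.32) = 65.19
  E: 0 + 1(98.32) = 98.32
  D: 0 + 3(98.32) = 295

558 lbmol/h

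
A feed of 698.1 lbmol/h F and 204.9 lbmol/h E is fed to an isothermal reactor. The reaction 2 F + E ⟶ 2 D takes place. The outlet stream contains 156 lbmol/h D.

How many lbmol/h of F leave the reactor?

For D: n = n₀ + 2ξ → 156 = 0 + 2ξ, giving ξ = 78 lbmol/h.
Outlet amounts (n = n₀ + ν ξ):
  F: 698.1 − 2(78) = 542.1
  E: 204.9 − 1(78) = 126.9
  D: 0 + 2(78) = 156

542 lbmol/h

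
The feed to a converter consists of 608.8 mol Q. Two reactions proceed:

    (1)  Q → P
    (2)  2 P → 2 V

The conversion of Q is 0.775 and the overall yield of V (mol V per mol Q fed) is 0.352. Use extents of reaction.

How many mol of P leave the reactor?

258 mol

Conversion of Q: Q consumed = 1ξ₁ = 0.775 × 608.8 → ξ₁ = 471.8 mol.
Yield of V: 2ξ₂ / 608.8 = 0.352 → ξ₂ = 107.1 mol.
Outlet amounts (n = n₀ + Σ ν·ξ):
  Q: 608.8 − 1(471.8) = 137
  P: 0 + 1(471.8) − 2(107.1) = 257.5
  V: 0 + 2(107.1) = 214.3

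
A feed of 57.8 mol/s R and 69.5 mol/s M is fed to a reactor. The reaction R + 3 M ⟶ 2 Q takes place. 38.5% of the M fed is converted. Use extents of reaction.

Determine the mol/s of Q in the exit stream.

M reacted = 0.385 × 69.5 = 26.76 mol/s; ν_M = −3, so ξ = 26.76/3 = 8.919 mol/s.
Outlet amounts (n = n₀ + ν ξ):
  R: 57.8 − 1(8.919) = 48.88
  M: 69.5 − 3(8.919) = 42.74
  Q: 0 + 2(8.919) = 17.84

17.8 mol/s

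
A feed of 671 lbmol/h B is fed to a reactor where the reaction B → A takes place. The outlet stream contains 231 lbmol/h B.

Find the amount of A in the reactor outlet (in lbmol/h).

For B: n = n₀ − 1ξ → 231 = 671 − 1ξ, giving ξ = 440 lbmol/h.
Outlet amounts (n = n₀ + ν ξ):
  B: 671 − 1(440) = 231
  A: 0 + 1(440) = 440

440 lbmol/h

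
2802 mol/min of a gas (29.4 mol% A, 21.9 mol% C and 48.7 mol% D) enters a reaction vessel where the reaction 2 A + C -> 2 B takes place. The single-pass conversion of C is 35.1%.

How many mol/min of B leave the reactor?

C reacted = 0.351 × 613.6 = 215.4 mol/min; ν_C = −1, so ξ = 215.4/1 = 215.4 mol/min.
Outlet amounts (n = n₀ + ν ξ):
  A: 823.8 − 2(215.4) = 393
  C: 613.6 − 1(215.4) = 398.3
  B: 0 + 2(215.4) = 430.8
  D: 1365 (inert)

431 mol/min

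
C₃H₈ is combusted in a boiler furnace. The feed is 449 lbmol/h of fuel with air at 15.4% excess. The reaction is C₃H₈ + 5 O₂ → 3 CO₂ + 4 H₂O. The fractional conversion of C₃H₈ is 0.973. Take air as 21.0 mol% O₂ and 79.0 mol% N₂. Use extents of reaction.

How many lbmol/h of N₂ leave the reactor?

9750 lbmol/h

Stoichiometric O₂ = 5 × 449 = 2245 lbmol/h; O₂ fed = 2245 × 1.154 = 2591 lbmol/h.
N₂ fed = 2591 × 79/21 = 9746 lbmol/h.
Fuel reacted = 0.973 × 449 → ξ = 436.9 lbmol/h.
Outlet (n = n₀ + ν ξ):
  C₃H₈: 449 − 1(436.9) = 12.12
  O₂: 2591 − 5(436.9) = 406.3
  N₂: 9746 (inert)
  CO₂: 0 + 3(436.9) = 1311
  H₂O: 0 + 4(436.9) = 1748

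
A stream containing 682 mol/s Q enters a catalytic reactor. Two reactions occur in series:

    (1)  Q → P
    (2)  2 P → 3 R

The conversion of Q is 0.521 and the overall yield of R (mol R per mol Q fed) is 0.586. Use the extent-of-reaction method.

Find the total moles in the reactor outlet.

Conversion of Q: Q consumed = 1ξ₁ = 0.521 × 682 → ξ₁ = 355.3 mol/s.
Yield of R: 3ξ₂ / 682 = 0.586 → ξ₂ = 133.2 mol/s.
Outlet amounts (n = n₀ + Σ ν·ξ):
  Q: 682 − 1(355.3) = 326.7
  P: 0 + 1(355.3) − 2(133.2) = 88.89
  R: 0 + 3(133.2) = 399.7
Total out = 326.7 + 88.89 + 399.7 = 815.2 mol/s.

815 mol/s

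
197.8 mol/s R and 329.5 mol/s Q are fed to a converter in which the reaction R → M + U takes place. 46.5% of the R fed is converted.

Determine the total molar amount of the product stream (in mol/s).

619 mol/s

R reacted = 0.465 × 197.8 = 91.98 mol/s; ν_R = −1, so ξ = 91.98/1 = 91.98 mol/s.
Outlet amounts (n = n₀ + ν ξ):
  R: 197.8 − 1(91.98) = 105.8
  M: 0 + 1(91.98) = 91.98
  U: 0 + 1(91.98) = 91.98
  Q: 329.5 (inert)
Total out = 105.8 + 91.98 + 91.98 + 329.5 = 619.3 mol/s.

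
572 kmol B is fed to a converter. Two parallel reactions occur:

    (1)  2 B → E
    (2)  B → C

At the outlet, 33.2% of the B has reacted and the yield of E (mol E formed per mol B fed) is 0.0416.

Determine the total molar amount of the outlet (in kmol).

548 kmol

Yield of E: 1ξ₁ / 572 = 0.0416 → ξ₁ = 23.8 kmol.
Conversion of B: 2ξ₁ + 1ξ₂ = 0.332 × 572 = 189.9 → ξ₂ = 142.3 kmol.
Outlet amounts (n = n₀ + Σ ν·ξ):
  B: 572 − 2(23.8) − 1(142.3) = 382.1
  E: 0 + 1(23.8) = 23.8
  C: 0 + 1(142.3) = 142.3
Total out = 382.1 + 23.8 + 142.3 = 548.2 kmol.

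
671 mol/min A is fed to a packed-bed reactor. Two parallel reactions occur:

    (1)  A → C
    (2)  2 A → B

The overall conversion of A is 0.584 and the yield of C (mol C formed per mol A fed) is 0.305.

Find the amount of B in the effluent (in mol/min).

93.6 mol/min

Yield of C: 1ξ₁ / 671 = 0.305 → ξ₁ = 204.7 mol/min.
Conversion of A: 1ξ₁ + 2ξ₂ = 0.584 × 671 = 391.9 → ξ₂ = 93.6 mol/min.
Outlet amounts (n = n₀ + Σ ν·ξ):
  A: 671 − 1(204.7) − 2(93.6) = 279.1
  C: 0 + 1(204.7) = 204.7
  B: 0 + 1(93.6) = 93.6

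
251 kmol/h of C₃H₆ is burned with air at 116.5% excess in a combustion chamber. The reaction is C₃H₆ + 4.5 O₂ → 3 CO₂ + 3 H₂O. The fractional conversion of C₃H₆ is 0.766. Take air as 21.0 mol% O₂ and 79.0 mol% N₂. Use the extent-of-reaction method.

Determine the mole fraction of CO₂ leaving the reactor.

Stoichiometric O₂ = 4.5 × 251 = 1130 kmol/h; O₂ fed = 1130 × 2.165 = 2445 kmol/h.
N₂ fed = 2445 × 79/21 = 9199 kmol/h.
Fuel reacted = 0.766 × 251 → ξ = 192.3 kmol/h.
Outlet (n = n₀ + ν ξ):
  C₃H₆: 251 − 1(192.3) = 58.73
  O₂: 2445 − 4.5(192.3) = 1580
  N₂: 9199 (inert)
  CO₂: 0 + 3(192.3) = 576.8
  H₂O: 0 + 3(192.3) = 576.8
Total out = 11990 kmol/h; y_CO₂ = 576.8 / 11990 = 0.0481.

0.0481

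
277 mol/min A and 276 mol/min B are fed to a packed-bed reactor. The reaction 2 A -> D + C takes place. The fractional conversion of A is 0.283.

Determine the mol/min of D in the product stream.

A reacted = 0.283 × 277 = 78.39 mol/min; ν_A = −2, so ξ = 78.39/2 = 39.2 mol/min.
Outlet amounts (n = n₀ + ν ξ):
  A: 277 − 2(39.2) = 198.6
  D: 0 + 1(39.2) = 39.2
  C: 0 + 1(39.2) = 39.2
  B: 276 (inert)

39.2 mol/min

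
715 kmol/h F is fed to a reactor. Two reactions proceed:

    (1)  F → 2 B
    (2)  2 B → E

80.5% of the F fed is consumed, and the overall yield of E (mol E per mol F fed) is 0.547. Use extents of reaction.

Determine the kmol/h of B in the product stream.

369 kmol/h

Conversion of F: F consumed = 1ξ₁ = 0.805 × 715 → ξ₁ = 575.6 kmol/h.
Yield of E: 1ξ₂ / 715 = 0.547 → ξ₂ = 391.1 kmol/h.
Outlet amounts (n = n₀ + Σ ν·ξ):
  F: 715 − 1(575.6) = 139.4
  B: 0 + 2(575.6) − 2(391.1) = 368.9
  E: 0 + 1(391.1) = 391.1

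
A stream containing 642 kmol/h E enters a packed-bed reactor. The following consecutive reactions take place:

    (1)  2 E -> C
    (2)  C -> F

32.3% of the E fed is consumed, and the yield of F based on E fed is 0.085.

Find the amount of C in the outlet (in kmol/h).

Conversion of E: E consumed = 2ξ₁ = 0.323 × 642 → ξ₁ = 103.7 kmol/h.
Yield of F: 1ξ₂ / 642 = 0.085 → ξ₂ = 54.57 kmol/h.
Outlet amounts (n = n₀ + Σ ν·ξ):
  E: 642 − 2(103.7) = 434.6
  C: 0 + 1(103.7) − 1(54.57) = 49.11
  F: 0 + 1(54.57) = 54.57

49.1 kmol/h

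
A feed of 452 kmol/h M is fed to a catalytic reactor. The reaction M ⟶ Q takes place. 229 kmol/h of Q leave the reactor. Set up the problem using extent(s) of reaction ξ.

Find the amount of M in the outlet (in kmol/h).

223 kmol/h

For Q: n = n₀ + 1ξ → 229 = 0 + 1ξ, giving ξ = 229 kmol/h.
Outlet amounts (n = n₀ + ν ξ):
  M: 452 − 1(229) = 223
  Q: 0 + 1(229) = 229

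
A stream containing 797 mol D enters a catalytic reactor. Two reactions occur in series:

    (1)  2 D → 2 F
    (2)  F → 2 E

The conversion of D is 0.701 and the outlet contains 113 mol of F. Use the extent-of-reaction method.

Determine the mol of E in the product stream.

891 mol

Conversion of D: D consumed = 2ξ₁ = 0.701 × 797 → ξ₁ = 279.3 mol.
F balance: n_F = 0 + 2ξ₁ − 1ξ₂ = 113 → ξ₂ = (2·279.3 − 113)/1 = 445.7 mol.
Outlet amounts (n = n₀ + Σ ν·ξ):
  D: 797 − 2(279.3) = 238.3
  F: 0 + 2(279.3) − 1(445.7) = 113
  E: 0 + 2(445.7) = 891.4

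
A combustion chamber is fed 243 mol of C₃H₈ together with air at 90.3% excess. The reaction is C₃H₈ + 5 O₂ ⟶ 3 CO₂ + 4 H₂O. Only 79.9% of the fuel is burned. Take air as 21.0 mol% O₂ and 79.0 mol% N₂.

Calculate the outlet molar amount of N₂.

Stoichiometric O₂ = 5 × 243 = 1215 mol; O₂ fed = 1215 × 1.903 = 2312 mol.
N₂ fed = 2312 × 79/21 = 8698 mol.
Fuel reacted = 0.799 × 243 → ξ = 194.2 mol.
Outlet (n = n₀ + ν ξ):
  C₃H₈: 243 − 1(194.2) = 48.84
  O₂: 2312 − 5(194.2) = 1341
  N₂: 8698 (inert)
  CO₂: 0 + 3(194.2) = 582.5
  H₂O: 0 + 4(194.2) = 776.6

8700 mol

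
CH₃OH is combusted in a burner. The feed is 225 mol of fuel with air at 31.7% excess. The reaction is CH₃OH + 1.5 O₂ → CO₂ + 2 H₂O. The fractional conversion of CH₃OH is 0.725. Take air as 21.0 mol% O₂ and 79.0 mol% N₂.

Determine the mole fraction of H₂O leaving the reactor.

0.135

Stoichiometric O₂ = 1.5 × 225 = 337.5 mol; O₂ fed = 337.5 × 1.317 = 444.5 mol.
N₂ fed = 444.5 × 79/21 = 1672 mol.
Fuel reacted = 0.725 × 225 → ξ = 163.1 mol.
Outlet (n = n₀ + ν ξ):
  CH₃OH: 225 − 1(163.1) = 61.88
  O₂: 444.5 − 1.5(163.1) = 199.8
  N₂: 1672 (inert)
  CO₂: 0 + 1(163.1) = 163.1
  H₂O: 0 + 2(163.1) = 326.2
Total out = 2423 mol; y_H₂O = 326.2 / 2423 = 0.1346.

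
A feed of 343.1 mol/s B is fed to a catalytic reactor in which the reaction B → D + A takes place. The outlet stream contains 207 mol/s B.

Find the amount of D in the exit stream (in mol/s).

136 mol/s

For B: n = n₀ − 1ξ → 207 = 343.1 − 1ξ, giving ξ = 136.1 mol/s.
Outlet amounts (n = n₀ + ν ξ):
  B: 343.1 − 1(136.1) = 207
  D: 0 + 1(136.1) = 136.1
  A: 0 + 1(136.1) = 136.1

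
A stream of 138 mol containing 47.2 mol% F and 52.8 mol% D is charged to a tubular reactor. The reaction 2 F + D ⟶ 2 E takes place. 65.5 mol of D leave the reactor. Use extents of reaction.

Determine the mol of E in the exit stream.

For D: n = n₀ − 1ξ → 65.5 = 72.86 − 1ξ, giving ξ = 7.364 mol.
Outlet amounts (n = n₀ + ν ξ):
  F: 65.14 − 2(7.364) = 50.41
  D: 72.86 − 1(7.364) = 65.5
  E: 0 + 2(7.364) = 14.73

14.7 mol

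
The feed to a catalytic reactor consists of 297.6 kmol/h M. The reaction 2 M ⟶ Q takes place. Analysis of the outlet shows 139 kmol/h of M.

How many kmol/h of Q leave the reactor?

79.3 kmol/h

For M: n = n₀ − 2ξ → 139 = 297.6 − 2ξ, giving ξ = 79.3 kmol/h.
Outlet amounts (n = n₀ + ν ξ):
  M: 297.6 − 2(79.3) = 139
  Q: 0 + 1(79.3) = 79.3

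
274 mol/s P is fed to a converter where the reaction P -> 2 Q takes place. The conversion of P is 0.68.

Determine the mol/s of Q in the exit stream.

373 mol/s

P reacted = 0.68 × 274 = 186.3 mol/s; ν_P = −1, so ξ = 186.3/1 = 186.3 mol/s.
Outlet amounts (n = n₀ + ν ξ):
  P: 274 − 1(186.3) = 87.68
  Q: 0 + 2(186.3) = 372.6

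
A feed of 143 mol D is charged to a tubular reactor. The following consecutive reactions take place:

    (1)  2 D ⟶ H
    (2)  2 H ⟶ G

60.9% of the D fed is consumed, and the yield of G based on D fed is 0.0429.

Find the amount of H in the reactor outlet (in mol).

31.3 mol

Conversion of D: D consumed = 2ξ₁ = 0.609 × 143 → ξ₁ = 43.54 mol.
Yield of G: 1ξ₂ / 143 = 0.0429 → ξ₂ = 6.135 mol.
Outlet amounts (n = n₀ + Σ ν·ξ):
  D: 143 − 2(43.54) = 55.91
  H: 0 + 1(43.54) − 2(6.135) = 31.27
  G: 0 + 1(6.135) = 6.135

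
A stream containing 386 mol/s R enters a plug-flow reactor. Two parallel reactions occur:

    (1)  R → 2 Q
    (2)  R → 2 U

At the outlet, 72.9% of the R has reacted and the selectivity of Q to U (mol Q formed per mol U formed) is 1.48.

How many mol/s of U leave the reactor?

Conversion of R: R consumed = 0.729 × 386 = 281.4 mol/s = 1ξ₁ + 1ξ₂.
Selectivity: 2ξ₁ / (2ξ₂) = 1.48 → ξ₁ = 1.48 ξ₂.
Substitute: (1·1.48 + 1) ξ₂ = 281.4 → ξ₂ = 113.5 mol/s, ξ₁ = 167.9 mol/s.
Outlet amounts (n = n₀ + Σ ν·ξ):
  R: 386 − 1(167.9) − 1(113.5) = 104.6
  Q: 0 + 2(167.9) = 335.9
  U: 0 + 2(113.5) = 226.9

227 mol/s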